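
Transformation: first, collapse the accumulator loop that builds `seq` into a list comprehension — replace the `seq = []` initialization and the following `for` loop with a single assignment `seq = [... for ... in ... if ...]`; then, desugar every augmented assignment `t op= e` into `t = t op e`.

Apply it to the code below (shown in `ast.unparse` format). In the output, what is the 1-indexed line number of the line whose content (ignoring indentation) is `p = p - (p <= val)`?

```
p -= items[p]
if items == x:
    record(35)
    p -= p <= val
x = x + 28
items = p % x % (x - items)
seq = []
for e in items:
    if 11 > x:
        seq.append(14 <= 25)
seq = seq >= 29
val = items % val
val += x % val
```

4

Transformed code:
p = p - items[p]
if items == x:
    record(35)
    p = p - (p <= val)
x = x + 28
items = p % x % (x - items)
seq = [14 <= 25 for e in items if 11 > x]
seq = seq >= 29
val = items % val
val = val + x % val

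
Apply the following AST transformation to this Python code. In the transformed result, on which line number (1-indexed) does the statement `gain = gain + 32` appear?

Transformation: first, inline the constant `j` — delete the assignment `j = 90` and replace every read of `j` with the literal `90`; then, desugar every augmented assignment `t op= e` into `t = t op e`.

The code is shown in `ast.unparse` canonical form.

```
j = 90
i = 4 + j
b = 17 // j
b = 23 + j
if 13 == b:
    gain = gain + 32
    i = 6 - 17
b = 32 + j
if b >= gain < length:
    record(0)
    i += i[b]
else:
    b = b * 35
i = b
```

Transformed code:
i = 4 + 90
b = 17 // 90
b = 23 + 90
if 13 == b:
    gain = gain + 32
    i = 6 - 17
b = 32 + 90
if b >= gain < length:
    record(0)
    i = i + i[b]
else:
    b = b * 35
i = b

5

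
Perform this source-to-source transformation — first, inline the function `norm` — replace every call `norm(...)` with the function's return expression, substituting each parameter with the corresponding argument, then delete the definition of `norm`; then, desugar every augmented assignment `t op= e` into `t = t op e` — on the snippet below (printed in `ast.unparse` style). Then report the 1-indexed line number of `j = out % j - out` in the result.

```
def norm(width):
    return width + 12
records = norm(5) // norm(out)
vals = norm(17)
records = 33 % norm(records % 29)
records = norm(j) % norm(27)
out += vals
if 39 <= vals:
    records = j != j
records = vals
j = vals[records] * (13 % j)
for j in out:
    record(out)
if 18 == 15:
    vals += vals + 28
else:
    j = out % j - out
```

15

Transformed code:
records = (5 + 12) // (out + 12)
vals = 17 + 12
records = 33 % (records % 29 + 12)
records = (j + 12) % (27 + 12)
out = out + vals
if 39 <= vals:
    records = j != j
records = vals
j = vals[records] * (13 % j)
for j in out:
    record(out)
if 18 == 15:
    vals = vals + (vals + 28)
else:
    j = out % j - out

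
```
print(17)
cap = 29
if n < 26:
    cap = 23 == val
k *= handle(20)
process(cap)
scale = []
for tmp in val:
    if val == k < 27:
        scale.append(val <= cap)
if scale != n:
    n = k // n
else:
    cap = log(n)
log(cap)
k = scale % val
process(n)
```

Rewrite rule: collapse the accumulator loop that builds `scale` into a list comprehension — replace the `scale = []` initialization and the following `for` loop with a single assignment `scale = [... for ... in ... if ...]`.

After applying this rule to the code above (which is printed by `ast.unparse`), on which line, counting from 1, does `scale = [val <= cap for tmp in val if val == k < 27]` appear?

Transformed code:
print(17)
cap = 29
if n < 26:
    cap = 23 == val
k *= handle(20)
process(cap)
scale = [val <= cap for tmp in val if val == k < 27]
if scale != n:
    n = k // n
else:
    cap = log(n)
log(cap)
k = scale % val
process(n)

7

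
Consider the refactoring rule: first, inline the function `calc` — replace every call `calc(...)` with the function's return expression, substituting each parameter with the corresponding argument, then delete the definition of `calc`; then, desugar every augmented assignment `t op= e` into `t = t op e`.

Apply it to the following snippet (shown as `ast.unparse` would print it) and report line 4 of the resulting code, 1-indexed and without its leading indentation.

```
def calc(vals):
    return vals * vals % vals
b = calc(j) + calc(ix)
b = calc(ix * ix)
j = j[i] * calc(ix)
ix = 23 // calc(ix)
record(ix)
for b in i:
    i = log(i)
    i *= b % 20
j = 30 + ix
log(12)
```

ix = 23 // (ix * ix % ix)

Transformed code:
b = j * j % j + ix * ix % ix
b = ix * ix * (ix * ix) % (ix * ix)
j = j[i] * (ix * ix % ix)
ix = 23 // (ix * ix % ix)
record(ix)
for b in i:
    i = log(i)
    i = i * (b % 20)
j = 30 + ix
log(12)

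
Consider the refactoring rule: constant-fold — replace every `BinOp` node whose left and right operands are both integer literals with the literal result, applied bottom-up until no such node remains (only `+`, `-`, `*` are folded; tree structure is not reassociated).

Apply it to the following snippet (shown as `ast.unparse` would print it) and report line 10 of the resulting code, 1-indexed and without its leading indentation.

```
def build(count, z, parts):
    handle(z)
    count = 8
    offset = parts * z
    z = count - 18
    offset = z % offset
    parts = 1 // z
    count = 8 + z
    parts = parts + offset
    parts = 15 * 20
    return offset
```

parts = 300

Transformed code:
def build(count, z, parts):
    handle(z)
    count = 8
    offset = parts * z
    z = count - 18
    offset = z % offset
    parts = 1 // z
    count = 8 + z
    parts = parts + offset
    parts = 300
    return offset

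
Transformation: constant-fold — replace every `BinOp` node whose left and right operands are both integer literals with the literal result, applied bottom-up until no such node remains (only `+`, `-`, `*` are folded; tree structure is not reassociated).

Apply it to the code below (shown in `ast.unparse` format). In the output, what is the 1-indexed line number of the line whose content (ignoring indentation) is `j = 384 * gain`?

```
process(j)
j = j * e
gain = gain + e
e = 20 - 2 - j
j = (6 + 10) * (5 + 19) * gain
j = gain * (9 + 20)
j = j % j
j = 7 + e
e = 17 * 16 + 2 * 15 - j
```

5

Transformed code:
process(j)
j = j * e
gain = gain + e
e = 18 - j
j = 384 * gain
j = gain * 29
j = j % j
j = 7 + e
e = 302 - j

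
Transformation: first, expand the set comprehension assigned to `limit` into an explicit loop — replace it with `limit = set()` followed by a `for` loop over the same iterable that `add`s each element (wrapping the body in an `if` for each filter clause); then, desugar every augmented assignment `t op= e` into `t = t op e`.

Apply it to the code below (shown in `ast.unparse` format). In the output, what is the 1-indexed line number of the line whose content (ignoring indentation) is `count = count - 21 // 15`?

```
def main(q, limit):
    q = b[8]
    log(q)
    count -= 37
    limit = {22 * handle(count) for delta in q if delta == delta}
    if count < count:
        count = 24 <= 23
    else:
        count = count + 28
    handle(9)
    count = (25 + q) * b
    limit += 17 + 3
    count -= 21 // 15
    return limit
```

Transformed code:
def main(q, limit):
    q = b[8]
    log(q)
    count = count - 37
    limit = set()
    for delta in q:
        if delta == delta:
            limit.add(22 * handle(count))
    if count < count:
        count = 24 <= 23
    else:
        count = count + 28
    handle(9)
    count = (25 + q) * b
    limit = limit + (17 + 3)
    count = count - 21 // 15
    return limit

16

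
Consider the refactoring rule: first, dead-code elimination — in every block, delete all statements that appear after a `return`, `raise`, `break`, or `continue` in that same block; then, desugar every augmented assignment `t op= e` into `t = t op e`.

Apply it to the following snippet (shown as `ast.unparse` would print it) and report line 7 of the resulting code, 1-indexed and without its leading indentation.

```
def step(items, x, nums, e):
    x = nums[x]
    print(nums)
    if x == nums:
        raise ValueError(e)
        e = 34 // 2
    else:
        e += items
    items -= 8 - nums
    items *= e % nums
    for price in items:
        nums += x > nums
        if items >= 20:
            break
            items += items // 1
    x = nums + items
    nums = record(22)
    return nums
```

e = e + items

Transformed code:
def step(items, x, nums, e):
    x = nums[x]
    print(nums)
    if x == nums:
        raise ValueError(e)
    else:
        e = e + items
    items = items - (8 - nums)
    items = items * (e % nums)
    for price in items:
        nums = nums + (x > nums)
        if items >= 20:
            break
    x = nums + items
    nums = record(22)
    return nums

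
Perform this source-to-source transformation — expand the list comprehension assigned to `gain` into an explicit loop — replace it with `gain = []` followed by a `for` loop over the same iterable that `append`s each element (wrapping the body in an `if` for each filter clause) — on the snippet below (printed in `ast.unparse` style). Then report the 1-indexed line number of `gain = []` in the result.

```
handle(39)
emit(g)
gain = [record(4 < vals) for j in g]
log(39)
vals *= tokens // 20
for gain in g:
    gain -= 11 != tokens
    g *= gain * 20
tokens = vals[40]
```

3

Transformed code:
handle(39)
emit(g)
gain = []
for j in g:
    gain.append(record(4 < vals))
log(39)
vals *= tokens // 20
for gain in g:
    gain -= 11 != tokens
    g *= gain * 20
tokens = vals[40]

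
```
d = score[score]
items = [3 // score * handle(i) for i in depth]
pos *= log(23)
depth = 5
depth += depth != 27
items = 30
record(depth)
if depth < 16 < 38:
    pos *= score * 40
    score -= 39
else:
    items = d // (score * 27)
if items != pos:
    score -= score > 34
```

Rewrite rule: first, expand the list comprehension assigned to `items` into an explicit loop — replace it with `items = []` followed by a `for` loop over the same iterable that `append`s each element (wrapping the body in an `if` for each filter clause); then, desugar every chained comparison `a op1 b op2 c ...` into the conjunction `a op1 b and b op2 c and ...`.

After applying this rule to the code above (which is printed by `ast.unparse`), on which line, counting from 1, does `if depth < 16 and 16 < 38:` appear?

Transformed code:
d = score[score]
items = []
for i in depth:
    items.append(3 // score * handle(i))
pos *= log(23)
depth = 5
depth += depth != 27
items = 30
record(depth)
if depth < 16 and 16 < 38:
    pos *= score * 40
    score -= 39
else:
    items = d // (score * 27)
if items != pos:
    score -= score > 34

10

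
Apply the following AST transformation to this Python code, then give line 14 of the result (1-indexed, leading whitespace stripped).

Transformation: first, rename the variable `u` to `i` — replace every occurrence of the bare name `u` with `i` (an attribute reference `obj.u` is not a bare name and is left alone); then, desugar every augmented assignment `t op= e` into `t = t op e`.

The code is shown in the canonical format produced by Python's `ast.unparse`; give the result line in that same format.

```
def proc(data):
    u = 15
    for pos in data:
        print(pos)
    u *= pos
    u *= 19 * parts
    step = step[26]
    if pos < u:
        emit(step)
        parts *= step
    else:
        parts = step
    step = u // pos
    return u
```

Transformed code:
def proc(data):
    i = 15
    for pos in data:
        print(pos)
    i = i * pos
    i = i * (19 * parts)
    step = step[26]
    if pos < i:
        emit(step)
        parts = parts * step
    else:
        parts = step
    step = i // pos
    return i

return i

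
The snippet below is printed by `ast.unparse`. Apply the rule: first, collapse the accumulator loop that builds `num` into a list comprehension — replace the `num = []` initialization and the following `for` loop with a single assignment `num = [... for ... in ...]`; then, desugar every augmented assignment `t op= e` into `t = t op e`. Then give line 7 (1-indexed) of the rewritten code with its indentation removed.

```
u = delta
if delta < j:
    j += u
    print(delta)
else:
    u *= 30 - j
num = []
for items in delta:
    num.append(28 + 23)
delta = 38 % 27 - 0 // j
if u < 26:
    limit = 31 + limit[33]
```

Transformed code:
u = delta
if delta < j:
    j = j + u
    print(delta)
else:
    u = u * (30 - j)
num = [28 + 23 for items in delta]
delta = 38 % 27 - 0 // j
if u < 26:
    limit = 31 + limit[33]

num = [28 + 23 for items in delta]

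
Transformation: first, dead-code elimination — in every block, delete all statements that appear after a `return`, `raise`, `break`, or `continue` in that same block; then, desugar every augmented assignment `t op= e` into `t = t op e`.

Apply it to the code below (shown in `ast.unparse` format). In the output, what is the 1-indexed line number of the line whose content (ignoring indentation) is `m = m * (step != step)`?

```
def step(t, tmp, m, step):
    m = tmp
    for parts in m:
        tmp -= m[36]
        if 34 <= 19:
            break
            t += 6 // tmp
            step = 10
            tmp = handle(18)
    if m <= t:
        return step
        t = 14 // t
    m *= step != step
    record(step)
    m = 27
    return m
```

9

Transformed code:
def step(t, tmp, m, step):
    m = tmp
    for parts in m:
        tmp = tmp - m[36]
        if 34 <= 19:
            break
    if m <= t:
        return step
    m = m * (step != step)
    record(step)
    m = 27
    return m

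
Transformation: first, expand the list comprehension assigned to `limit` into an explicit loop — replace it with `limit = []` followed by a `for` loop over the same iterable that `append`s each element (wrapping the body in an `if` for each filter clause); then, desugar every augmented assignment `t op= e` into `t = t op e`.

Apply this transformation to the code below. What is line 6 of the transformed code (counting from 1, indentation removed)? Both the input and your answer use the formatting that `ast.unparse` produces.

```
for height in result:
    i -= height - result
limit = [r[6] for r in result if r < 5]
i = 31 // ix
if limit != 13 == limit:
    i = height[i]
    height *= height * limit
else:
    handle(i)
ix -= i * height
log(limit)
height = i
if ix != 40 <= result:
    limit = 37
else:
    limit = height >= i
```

Transformed code:
for height in result:
    i = i - (height - result)
limit = []
for r in result:
    if r < 5:
        limit.append(r[6])
i = 31 // ix
if limit != 13 == limit:
    i = height[i]
    height = height * (height * limit)
else:
    handle(i)
ix = ix - i * height
log(limit)
height = i
if ix != 40 <= result:
    limit = 37
else:
    limit = height >= i

limit.append(r[6])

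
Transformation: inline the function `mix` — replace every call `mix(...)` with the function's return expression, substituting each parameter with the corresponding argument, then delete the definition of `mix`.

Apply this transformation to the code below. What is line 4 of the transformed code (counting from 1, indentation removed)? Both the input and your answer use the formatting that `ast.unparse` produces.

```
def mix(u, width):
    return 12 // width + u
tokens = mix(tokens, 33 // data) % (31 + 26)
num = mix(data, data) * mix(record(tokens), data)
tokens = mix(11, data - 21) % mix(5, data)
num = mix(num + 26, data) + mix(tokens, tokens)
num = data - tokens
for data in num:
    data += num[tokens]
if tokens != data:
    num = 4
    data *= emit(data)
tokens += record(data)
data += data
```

num = 12 // data + (num + 26) + (12 // tokens + tokens)

Transformed code:
tokens = (12 // (33 // data) + tokens) % (31 + 26)
num = (12 // data + data) * (12 // data + record(tokens))
tokens = (12 // (data - 21) + 11) % (12 // data + 5)
num = 12 // data + (num + 26) + (12 // tokens + tokens)
num = data - tokens
for data in num:
    data += num[tokens]
if tokens != data:
    num = 4
    data *= emit(data)
tokens += record(data)
data += data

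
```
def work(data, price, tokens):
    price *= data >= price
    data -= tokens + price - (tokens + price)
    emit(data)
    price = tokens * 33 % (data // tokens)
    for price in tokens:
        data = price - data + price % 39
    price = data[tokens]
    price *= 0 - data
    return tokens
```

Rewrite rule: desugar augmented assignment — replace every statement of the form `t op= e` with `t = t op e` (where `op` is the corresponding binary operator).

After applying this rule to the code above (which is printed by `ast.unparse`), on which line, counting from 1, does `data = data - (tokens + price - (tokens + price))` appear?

Transformed code:
def work(data, price, tokens):
    price = price * (data >= price)
    data = data - (tokens + price - (tokens + price))
    emit(data)
    price = tokens * 33 % (data // tokens)
    for price in tokens:
        data = price - data + price % 39
    price = data[tokens]
    price = price * (0 - data)
    return tokens

3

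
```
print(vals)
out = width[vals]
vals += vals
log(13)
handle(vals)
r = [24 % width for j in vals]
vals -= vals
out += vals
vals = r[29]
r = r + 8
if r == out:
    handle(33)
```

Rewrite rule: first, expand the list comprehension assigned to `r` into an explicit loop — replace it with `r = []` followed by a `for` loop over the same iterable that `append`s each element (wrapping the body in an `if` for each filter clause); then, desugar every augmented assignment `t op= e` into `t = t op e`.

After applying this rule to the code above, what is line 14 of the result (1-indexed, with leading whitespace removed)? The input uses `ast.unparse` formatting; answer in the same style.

Transformed code:
print(vals)
out = width[vals]
vals = vals + vals
log(13)
handle(vals)
r = []
for j in vals:
    r.append(24 % width)
vals = vals - vals
out = out + vals
vals = r[29]
r = r + 8
if r == out:
    handle(33)

handle(33)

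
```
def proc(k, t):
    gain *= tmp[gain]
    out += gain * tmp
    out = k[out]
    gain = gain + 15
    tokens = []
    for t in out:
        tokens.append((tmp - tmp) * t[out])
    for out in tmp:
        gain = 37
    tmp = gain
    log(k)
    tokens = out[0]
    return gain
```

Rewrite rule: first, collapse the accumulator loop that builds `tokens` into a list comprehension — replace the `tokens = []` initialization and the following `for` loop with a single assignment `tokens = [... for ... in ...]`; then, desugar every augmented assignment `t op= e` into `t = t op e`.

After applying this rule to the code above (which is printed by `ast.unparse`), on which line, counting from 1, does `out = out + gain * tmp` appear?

Transformed code:
def proc(k, t):
    gain = gain * tmp[gain]
    out = out + gain * tmp
    out = k[out]
    gain = gain + 15
    tokens = [(tmp - tmp) * t[out] for t in out]
    for out in tmp:
        gain = 37
    tmp = gain
    log(k)
    tokens = out[0]
    return gain

3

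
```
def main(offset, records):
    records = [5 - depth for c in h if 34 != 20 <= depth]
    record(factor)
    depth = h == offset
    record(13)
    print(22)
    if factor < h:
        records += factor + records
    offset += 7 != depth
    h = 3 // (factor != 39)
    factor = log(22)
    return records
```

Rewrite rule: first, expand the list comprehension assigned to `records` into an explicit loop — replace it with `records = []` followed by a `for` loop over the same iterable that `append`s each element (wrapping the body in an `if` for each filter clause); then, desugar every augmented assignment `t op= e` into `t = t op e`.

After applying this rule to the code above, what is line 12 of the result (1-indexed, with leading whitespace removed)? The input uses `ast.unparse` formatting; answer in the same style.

offset = offset + (7 != depth)

Transformed code:
def main(offset, records):
    records = []
    for c in h:
        if 34 != 20 <= depth:
            records.append(5 - depth)
    record(factor)
    depth = h == offset
    record(13)
    print(22)
    if factor < h:
        records = records + (factor + records)
    offset = offset + (7 != depth)
    h = 3 // (factor != 39)
    factor = log(22)
    return records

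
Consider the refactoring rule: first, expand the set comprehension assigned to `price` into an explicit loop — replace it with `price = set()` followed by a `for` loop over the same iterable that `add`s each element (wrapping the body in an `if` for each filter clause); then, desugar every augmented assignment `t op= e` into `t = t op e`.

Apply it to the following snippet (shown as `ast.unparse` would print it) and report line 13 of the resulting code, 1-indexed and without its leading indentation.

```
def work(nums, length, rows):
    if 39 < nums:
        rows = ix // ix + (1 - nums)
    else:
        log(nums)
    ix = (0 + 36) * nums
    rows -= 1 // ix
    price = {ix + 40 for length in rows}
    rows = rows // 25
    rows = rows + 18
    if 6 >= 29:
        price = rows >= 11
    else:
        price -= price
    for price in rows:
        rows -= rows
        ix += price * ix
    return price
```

Transformed code:
def work(nums, length, rows):
    if 39 < nums:
        rows = ix // ix + (1 - nums)
    else:
        log(nums)
    ix = (0 + 36) * nums
    rows = rows - 1 // ix
    price = set()
    for length in rows:
        price.add(ix + 40)
    rows = rows // 25
    rows = rows + 18
    if 6 >= 29:
        price = rows >= 11
    else:
        price = price - price
    for price in rows:
        rows = rows - rows
        ix = ix + price * ix
    return price

if 6 >= 29:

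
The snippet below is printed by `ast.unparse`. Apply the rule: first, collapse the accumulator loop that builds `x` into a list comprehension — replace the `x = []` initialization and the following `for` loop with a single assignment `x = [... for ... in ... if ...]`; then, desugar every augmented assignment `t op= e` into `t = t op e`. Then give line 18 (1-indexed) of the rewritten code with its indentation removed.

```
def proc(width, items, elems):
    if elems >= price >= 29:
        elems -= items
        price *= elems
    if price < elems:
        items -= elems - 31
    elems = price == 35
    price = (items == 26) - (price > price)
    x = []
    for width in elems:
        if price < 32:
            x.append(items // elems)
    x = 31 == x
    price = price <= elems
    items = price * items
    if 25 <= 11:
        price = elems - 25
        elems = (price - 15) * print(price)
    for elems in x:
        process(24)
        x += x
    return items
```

Transformed code:
def proc(width, items, elems):
    if elems >= price >= 29:
        elems = elems - items
        price = price * elems
    if price < elems:
        items = items - (elems - 31)
    elems = price == 35
    price = (items == 26) - (price > price)
    x = [items // elems for width in elems if price < 32]
    x = 31 == x
    price = price <= elems
    items = price * items
    if 25 <= 11:
        price = elems - 25
        elems = (price - 15) * print(price)
    for elems in x:
        process(24)
        x = x + x
    return items

x = x + x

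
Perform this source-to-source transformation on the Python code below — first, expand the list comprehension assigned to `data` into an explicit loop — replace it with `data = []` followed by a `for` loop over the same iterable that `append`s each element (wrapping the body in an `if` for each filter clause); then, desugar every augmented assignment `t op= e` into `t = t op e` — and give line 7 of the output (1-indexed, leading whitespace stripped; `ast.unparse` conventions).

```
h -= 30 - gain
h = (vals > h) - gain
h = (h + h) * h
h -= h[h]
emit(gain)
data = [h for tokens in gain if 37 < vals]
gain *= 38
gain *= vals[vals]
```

for tokens in gain:

Transformed code:
h = h - (30 - gain)
h = (vals > h) - gain
h = (h + h) * h
h = h - h[h]
emit(gain)
data = []
for tokens in gain:
    if 37 < vals:
        data.append(h)
gain = gain * 38
gain = gain * vals[vals]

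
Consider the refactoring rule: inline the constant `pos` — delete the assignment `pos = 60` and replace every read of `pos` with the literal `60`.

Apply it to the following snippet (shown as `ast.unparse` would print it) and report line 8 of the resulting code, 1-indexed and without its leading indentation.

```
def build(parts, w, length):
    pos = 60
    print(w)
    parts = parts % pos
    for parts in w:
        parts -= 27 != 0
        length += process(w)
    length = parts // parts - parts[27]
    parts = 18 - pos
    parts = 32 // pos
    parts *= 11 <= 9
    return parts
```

parts = 18 - 60

Transformed code:
def build(parts, w, length):
    print(w)
    parts = parts % 60
    for parts in w:
        parts -= 27 != 0
        length += process(w)
    length = parts // parts - parts[27]
    parts = 18 - 60
    parts = 32 // 60
    parts *= 11 <= 9
    return parts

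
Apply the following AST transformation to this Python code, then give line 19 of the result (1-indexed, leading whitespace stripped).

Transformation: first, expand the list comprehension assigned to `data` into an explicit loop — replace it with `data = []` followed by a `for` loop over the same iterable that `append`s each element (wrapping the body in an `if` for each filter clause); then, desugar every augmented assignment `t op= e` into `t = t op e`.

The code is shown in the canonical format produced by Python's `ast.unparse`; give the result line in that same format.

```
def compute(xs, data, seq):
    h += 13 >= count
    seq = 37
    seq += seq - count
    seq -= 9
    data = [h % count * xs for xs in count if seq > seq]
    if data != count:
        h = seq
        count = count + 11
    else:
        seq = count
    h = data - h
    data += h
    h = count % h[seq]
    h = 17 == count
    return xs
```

Transformed code:
def compute(xs, data, seq):
    h = h + (13 >= count)
    seq = 37
    seq = seq + (seq - count)
    seq = seq - 9
    data = []
    for xs in count:
        if seq > seq:
            data.append(h % count * xs)
    if data != count:
        h = seq
        count = count + 11
    else:
        seq = count
    h = data - h
    data = data + h
    h = count % h[seq]
    h = 17 == count
    return xs

return xs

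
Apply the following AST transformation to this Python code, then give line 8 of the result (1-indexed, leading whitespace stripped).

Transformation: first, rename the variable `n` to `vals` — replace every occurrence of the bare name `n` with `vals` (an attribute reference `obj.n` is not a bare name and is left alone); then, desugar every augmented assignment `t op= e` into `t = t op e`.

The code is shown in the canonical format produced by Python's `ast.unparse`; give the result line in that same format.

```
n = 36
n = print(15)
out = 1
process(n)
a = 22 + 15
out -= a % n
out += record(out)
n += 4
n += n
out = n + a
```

vals = vals + 4

Transformed code:
vals = 36
vals = print(15)
out = 1
process(vals)
a = 22 + 15
out = out - a % vals
out = out + record(out)
vals = vals + 4
vals = vals + vals
out = vals + a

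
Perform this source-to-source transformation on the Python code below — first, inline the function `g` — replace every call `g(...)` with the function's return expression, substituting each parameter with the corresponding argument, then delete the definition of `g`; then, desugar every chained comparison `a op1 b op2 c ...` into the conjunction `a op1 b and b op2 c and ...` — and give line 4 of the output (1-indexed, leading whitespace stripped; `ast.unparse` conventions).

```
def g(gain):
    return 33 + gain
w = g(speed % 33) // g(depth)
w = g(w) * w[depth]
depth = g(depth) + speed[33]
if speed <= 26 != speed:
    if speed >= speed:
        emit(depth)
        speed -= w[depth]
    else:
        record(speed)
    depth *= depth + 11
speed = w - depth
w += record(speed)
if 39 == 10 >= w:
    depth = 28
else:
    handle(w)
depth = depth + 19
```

Transformed code:
w = (33 + speed % 33) // (33 + depth)
w = (33 + w) * w[depth]
depth = 33 + depth + speed[33]
if speed <= 26 and 26 != speed:
    if speed >= speed:
        emit(depth)
        speed -= w[depth]
    else:
        record(speed)
    depth *= depth + 11
speed = w - depth
w += record(speed)
if 39 == 10 and 10 >= w:
    depth = 28
else:
    handle(w)
depth = depth + 19

if speed <= 26 and 26 != speed:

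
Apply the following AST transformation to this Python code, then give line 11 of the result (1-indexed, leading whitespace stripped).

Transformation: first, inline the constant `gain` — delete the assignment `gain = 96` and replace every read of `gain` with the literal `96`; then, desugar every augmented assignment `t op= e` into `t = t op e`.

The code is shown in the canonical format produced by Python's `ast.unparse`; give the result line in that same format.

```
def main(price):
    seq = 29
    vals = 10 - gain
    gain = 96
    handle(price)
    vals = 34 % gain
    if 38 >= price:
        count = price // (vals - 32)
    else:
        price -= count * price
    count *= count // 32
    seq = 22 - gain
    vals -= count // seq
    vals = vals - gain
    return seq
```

seq = 22 - 96

Transformed code:
def main(price):
    seq = 29
    vals = 10 - 96
    handle(price)
    vals = 34 % 96
    if 38 >= price:
        count = price // (vals - 32)
    else:
        price = price - count * price
    count = count * (count // 32)
    seq = 22 - 96
    vals = vals - count // seq
    vals = vals - 96
    return seq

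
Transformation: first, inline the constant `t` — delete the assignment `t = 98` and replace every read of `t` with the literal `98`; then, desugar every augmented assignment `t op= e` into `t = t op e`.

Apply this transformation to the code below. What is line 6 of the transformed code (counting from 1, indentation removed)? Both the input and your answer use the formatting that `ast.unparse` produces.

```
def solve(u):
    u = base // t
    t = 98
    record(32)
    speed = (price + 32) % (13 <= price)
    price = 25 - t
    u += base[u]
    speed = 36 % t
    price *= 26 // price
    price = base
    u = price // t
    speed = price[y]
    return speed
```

Transformed code:
def solve(u):
    u = base // 98
    record(32)
    speed = (price + 32) % (13 <= price)
    price = 25 - 98
    u = u + base[u]
    speed = 36 % 98
    price = price * (26 // price)
    price = base
    u = price // 98
    speed = price[y]
    return speed

u = u + base[u]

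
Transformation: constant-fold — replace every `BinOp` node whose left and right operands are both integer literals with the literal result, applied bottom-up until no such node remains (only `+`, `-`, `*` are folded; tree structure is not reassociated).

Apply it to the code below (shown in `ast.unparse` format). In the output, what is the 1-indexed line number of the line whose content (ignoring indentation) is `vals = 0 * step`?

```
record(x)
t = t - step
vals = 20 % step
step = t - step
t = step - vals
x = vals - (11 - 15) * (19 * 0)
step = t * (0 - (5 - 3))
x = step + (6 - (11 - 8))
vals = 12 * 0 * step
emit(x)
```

Transformed code:
record(x)
t = t - step
vals = 20 % step
step = t - step
t = step - vals
x = vals - 0
step = t * -2
x = step + 3
vals = 0 * step
emit(x)

9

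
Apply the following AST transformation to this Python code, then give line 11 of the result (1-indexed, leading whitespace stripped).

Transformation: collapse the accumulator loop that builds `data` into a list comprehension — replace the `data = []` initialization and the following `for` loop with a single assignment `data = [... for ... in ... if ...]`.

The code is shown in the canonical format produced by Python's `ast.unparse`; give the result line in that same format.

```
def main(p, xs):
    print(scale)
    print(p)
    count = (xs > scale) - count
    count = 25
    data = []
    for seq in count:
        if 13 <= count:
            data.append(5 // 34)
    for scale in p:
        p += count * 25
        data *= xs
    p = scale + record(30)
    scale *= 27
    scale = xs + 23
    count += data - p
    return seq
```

Transformed code:
def main(p, xs):
    print(scale)
    print(p)
    count = (xs > scale) - count
    count = 25
    data = [5 // 34 for seq in count if 13 <= count]
    for scale in p:
        p += count * 25
        data *= xs
    p = scale + record(30)
    scale *= 27
    scale = xs + 23
    count += data - p
    return seq

scale *= 27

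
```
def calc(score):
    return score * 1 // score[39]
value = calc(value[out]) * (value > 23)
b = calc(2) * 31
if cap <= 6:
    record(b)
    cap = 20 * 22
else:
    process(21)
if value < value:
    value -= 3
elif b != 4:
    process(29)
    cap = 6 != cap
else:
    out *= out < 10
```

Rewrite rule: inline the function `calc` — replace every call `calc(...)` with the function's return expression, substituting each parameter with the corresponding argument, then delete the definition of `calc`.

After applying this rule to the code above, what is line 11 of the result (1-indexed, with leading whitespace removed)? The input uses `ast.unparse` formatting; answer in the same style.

Transformed code:
value = value[out] * 1 // value[out][39] * (value > 23)
b = 2 * 1 // 2[39] * 31
if cap <= 6:
    record(b)
    cap = 20 * 22
else:
    process(21)
if value < value:
    value -= 3
elif b != 4:
    process(29)
    cap = 6 != cap
else:
    out *= out < 10

process(29)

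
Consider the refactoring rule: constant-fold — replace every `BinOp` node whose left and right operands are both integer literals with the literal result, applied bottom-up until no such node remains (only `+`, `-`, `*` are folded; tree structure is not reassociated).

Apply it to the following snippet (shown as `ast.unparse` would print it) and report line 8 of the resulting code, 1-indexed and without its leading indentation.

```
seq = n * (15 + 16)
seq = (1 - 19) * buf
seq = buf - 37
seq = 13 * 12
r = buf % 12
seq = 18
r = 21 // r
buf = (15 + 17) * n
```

Transformed code:
seq = n * 31
seq = -18 * buf
seq = buf - 37
seq = 156
r = buf % 12
seq = 18
r = 21 // r
buf = 32 * n

buf = 32 * n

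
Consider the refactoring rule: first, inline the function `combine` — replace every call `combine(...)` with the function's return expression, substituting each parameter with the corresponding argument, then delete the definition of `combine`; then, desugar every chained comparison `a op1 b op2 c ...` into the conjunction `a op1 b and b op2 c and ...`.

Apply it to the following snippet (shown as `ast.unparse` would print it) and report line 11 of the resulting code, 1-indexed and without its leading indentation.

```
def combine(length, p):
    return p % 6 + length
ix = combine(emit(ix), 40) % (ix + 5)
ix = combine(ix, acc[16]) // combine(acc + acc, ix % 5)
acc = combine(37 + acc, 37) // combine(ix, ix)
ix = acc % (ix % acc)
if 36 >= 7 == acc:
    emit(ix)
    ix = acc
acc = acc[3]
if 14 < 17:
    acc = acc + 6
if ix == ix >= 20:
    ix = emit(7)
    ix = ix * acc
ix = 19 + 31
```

if ix == ix and ix >= 20:

Transformed code:
ix = (40 % 6 + emit(ix)) % (ix + 5)
ix = (acc[16] % 6 + ix) // (ix % 5 % 6 + (acc + acc))
acc = (37 % 6 + (37 + acc)) // (ix % 6 + ix)
ix = acc % (ix % acc)
if 36 >= 7 and 7 == acc:
    emit(ix)
    ix = acc
acc = acc[3]
if 14 < 17:
    acc = acc + 6
if ix == ix and ix >= 20:
    ix = emit(7)
    ix = ix * acc
ix = 19 + 31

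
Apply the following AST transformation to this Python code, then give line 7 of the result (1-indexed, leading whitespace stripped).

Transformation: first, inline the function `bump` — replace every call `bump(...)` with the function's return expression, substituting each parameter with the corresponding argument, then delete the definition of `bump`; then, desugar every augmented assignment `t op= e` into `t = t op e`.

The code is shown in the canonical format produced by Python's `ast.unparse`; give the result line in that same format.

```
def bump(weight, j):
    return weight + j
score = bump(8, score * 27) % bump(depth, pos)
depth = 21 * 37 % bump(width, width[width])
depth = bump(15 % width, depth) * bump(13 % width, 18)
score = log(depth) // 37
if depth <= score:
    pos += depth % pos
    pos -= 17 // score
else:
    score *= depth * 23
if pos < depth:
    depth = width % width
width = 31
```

Transformed code:
score = (8 + score * 27) % (depth + pos)
depth = 21 * 37 % (width + width[width])
depth = (15 % width + depth) * (13 % width + 18)
score = log(depth) // 37
if depth <= score:
    pos = pos + depth % pos
    pos = pos - 17 // score
else:
    score = score * (depth * 23)
if pos < depth:
    depth = width % width
width = 31

pos = pos - 17 // score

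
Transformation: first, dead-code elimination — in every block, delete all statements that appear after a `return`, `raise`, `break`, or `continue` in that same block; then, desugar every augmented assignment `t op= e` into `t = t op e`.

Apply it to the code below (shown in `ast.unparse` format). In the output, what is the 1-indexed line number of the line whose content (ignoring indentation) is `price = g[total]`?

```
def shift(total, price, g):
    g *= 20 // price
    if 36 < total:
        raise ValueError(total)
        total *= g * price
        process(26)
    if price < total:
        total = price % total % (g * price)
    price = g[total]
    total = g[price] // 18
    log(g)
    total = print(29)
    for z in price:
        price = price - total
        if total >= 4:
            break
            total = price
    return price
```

Transformed code:
def shift(total, price, g):
    g = g * (20 // price)
    if 36 < total:
        raise ValueError(total)
    if price < total:
        total = price % total % (g * price)
    price = g[total]
    total = g[price] // 18
    log(g)
    total = print(29)
    for z in price:
        price = price - total
        if total >= 4:
            break
    return price

7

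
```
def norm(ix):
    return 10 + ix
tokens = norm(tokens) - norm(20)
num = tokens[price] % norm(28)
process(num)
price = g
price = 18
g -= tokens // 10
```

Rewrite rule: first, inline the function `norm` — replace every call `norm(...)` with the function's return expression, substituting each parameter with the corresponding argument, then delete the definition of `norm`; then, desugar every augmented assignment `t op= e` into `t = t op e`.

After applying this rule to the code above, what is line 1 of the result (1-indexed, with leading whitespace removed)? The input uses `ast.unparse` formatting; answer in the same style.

Transformed code:
tokens = 10 + tokens - (10 + 20)
num = tokens[price] % (10 + 28)
process(num)
price = g
price = 18
g = g - tokens // 10

tokens = 10 + tokens - (10 + 20)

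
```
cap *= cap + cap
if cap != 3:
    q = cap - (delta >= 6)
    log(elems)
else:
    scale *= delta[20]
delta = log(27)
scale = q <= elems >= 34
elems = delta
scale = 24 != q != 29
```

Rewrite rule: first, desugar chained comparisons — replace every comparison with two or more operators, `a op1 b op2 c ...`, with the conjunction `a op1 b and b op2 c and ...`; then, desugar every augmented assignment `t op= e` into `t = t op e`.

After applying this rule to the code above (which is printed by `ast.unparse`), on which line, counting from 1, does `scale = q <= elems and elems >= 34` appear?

Transformed code:
cap = cap * (cap + cap)
if cap != 3:
    q = cap - (delta >= 6)
    log(elems)
else:
    scale = scale * delta[20]
delta = log(27)
scale = q <= elems and elems >= 34
elems = delta
scale = 24 != q and q != 29

8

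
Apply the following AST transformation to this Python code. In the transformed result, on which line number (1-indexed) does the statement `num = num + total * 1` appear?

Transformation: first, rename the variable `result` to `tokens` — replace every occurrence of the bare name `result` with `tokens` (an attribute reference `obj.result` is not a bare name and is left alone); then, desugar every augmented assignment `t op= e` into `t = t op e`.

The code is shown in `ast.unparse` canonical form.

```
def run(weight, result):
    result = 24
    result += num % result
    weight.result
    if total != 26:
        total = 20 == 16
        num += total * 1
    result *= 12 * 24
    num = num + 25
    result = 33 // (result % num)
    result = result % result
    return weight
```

Transformed code:
def run(weight, tokens):
    tokens = 24
    tokens = tokens + num % tokens
    weight.result
    if total != 26:
        total = 20 == 16
        num = num + total * 1
    tokens = tokens * (12 * 24)
    num = num + 25
    tokens = 33 // (tokens % num)
    tokens = tokens % tokens
    return weight

7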